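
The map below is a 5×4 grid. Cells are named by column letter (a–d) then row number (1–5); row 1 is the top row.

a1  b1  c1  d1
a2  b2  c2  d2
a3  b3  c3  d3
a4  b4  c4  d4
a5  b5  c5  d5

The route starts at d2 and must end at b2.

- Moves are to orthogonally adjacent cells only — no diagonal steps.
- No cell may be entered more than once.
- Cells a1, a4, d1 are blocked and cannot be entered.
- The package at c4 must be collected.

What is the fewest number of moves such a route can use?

6

Any route passes through c4 somewhere between d2 and b2. Summing Manhattan distances along the two legs (d2 → c4 → b2) gives a lower bound of 3 + 3 = 6 moves.
A route of 6 moves achieves this: d2 → d3 → d4 → c4 → c3 → c2 → b2.
Since 6 matches the lower bound, it is optimal.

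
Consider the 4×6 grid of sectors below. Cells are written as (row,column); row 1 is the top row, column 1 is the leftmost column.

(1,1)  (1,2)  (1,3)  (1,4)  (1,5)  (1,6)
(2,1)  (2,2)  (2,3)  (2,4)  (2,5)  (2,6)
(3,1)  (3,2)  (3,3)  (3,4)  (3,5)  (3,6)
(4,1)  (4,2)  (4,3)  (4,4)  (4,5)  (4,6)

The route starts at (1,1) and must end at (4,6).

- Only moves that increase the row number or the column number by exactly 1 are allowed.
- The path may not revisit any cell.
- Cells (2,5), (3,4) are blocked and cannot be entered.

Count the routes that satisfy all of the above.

11

A right/down-only route from (1,1) to (4,6) makes exactly 3 down-moves and 5 right-moves in some order.
With no other constraints that would be C(8,3) = 56 routes.
Subtract routes through each blocked cell (inclusion–exclusion for overlaps): − through (2,5): 15 − through (3,4): 30 → 11.
That gives 11 routes.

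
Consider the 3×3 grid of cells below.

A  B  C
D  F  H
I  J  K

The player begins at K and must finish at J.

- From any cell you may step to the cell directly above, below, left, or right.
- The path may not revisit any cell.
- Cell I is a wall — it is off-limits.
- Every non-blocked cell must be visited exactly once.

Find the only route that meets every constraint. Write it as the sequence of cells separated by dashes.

Need to visit all 8 open cells exactly once, starting at K and ending at J.
Cell D has only two open neighbours (A and F), so the path must pass straight through it: one of those is the cell it's entered from and the other is where it exits.
Route from K: 2× up (reaching C), 2× left (reaching A), down to D, right to F, down to J — 7 moves in all.
Check: all 8 open cells covered.

K - H - C - B - A - D - F - J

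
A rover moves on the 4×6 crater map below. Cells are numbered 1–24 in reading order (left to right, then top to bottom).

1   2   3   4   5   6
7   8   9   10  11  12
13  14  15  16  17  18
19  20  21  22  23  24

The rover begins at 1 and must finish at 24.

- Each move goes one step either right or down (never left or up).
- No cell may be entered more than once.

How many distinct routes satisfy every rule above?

A right/down-only route from 1 to 24 makes exactly 3 down-moves and 5 right-moves in some order.
With no other constraints that would be C(8,3) = 56 routes.
That gives 56 routes.

56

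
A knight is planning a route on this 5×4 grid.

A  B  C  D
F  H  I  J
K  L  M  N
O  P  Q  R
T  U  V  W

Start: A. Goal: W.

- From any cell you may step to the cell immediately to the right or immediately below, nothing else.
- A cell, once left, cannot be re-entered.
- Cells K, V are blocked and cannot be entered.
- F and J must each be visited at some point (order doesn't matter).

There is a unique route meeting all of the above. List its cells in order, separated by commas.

Moves only go right or down, so the column and row indices never decrease.
Route from A: down to F, 3× right (reaching J), 3× down (reaching W) — 7 moves in all.
Check: all required cells visited.

A, F, H, I, J, N, R, W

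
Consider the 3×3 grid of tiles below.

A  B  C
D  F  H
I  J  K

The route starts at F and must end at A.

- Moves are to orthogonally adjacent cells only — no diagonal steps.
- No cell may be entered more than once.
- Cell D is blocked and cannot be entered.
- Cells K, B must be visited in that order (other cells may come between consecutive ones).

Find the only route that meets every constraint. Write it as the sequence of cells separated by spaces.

The waypoints must appear in the order K, B, with no cell reused.
Route from F: down to J, right to K, 2× up (reaching C), 2× left (reaching A) — 6 moves in all.
Check: order respected (K at step 2, B at step 5).

F J K H C B A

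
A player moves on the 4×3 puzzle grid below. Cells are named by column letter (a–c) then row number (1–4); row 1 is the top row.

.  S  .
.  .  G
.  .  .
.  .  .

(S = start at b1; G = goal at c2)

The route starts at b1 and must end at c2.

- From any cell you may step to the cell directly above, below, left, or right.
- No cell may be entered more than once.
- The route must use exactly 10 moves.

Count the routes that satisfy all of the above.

Need simple routes of exactly 10 moves from b1 to c2 (Manhattan distance 2, so 4 moves are spent on a detour and 4 undoing it).
Enumerating: b1 a1 a2 a3 a4 b4 c4 c3 b3 b2 c2 | b1 a1 a2 b2 b3 a3 a4 b4 c4 c3 c2.
That gives 2 routes.

2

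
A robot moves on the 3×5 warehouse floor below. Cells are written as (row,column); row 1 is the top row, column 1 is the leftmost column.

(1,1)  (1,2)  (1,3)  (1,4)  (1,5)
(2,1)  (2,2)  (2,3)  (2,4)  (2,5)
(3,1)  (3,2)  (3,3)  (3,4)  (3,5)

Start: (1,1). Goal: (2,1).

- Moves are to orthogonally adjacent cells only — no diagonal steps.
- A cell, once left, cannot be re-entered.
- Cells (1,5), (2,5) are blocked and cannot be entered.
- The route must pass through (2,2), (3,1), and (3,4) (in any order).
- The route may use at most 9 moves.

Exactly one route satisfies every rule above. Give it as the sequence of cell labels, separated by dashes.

The budget equals the shortest possible length, so every move has to be on a shortest route through the required cells.
Route from (1,1): right 1 to (1,2), down 1 to (2,2), right 2 to (2,4), down 1 to (3,4), left 3 to (3,1), up 1 to (2,1) — 9 moves in all.
Check: all required cells visited; 9 ≤ 9 moves.

(1,1) - (1,2) - (2,2) - (2,3) - (2,4) - (3,4) - (3,3) - (3,2) - (3,1) - (2,1)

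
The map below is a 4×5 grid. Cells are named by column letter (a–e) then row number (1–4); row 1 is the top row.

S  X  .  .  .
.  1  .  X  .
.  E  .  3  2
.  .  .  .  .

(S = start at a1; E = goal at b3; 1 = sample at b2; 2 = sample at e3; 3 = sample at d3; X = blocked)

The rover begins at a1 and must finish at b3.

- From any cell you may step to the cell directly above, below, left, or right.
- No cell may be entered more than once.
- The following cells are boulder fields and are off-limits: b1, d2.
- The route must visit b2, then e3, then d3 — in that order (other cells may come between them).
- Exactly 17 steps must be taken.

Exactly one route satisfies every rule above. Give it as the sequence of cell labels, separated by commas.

The waypoints must appear in the order b2, e3, d3, with no cell reused.
Route from a1: down to a2, 2× right (reaching c2), up to c1, 2× right (reaching e1), 3× down (reaching e4), left to d4, up to d3, left to c3, down to c4, 2× left (reaching a4), up to a3, right to b3 — 17 moves in all.
Check: order respected (1 at step 2, 2 at step 8, 3 at step 11); 17 moves as required.

a1, a2, b2, c2, c1, d1, e1, e2, e3, e4, d4, d3, c3, c4, b4, a4, a3, b3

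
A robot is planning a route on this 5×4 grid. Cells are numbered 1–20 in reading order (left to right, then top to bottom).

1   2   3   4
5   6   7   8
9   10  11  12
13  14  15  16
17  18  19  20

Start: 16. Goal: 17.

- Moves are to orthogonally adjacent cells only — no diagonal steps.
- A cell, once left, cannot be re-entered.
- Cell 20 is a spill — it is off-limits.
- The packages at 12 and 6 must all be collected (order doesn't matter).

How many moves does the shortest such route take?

8

Any route passes through 12 and 6 in some order between 16 and 17. Summing Manhattan distances along each leg and taking the cheapest ordering (16 → 12 → 6 → 17) gives a lower bound of 1 + 3 + 4 = 8 moves.
A route of 8 moves achieves this: 16 → 12 → 8 → 7 → 6 → 10 → 14 → 18 → 17.
Since 8 matches the lower bound, it is optimal.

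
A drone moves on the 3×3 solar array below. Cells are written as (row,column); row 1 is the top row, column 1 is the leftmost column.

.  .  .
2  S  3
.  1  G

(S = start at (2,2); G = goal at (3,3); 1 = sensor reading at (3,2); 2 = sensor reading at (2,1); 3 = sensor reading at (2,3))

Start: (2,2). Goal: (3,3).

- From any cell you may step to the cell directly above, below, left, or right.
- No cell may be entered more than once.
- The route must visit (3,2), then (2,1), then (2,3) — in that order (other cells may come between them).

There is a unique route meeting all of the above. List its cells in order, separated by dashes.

(2,2) - (3,2) - (3,1) - (2,1) - (1,1) - (1,2) - (1,3) - (2,3) - (3,3)

The waypoints must appear in the order (3,2), (2,1), (2,3), with no cell reused.
Route from (2,2): down to (3,2), left to (3,1), 2× up (reaching (1,1)), 2× right (reaching (1,3)), 2× down (reaching (3,3)) — 8 moves in all.
Check: order respected (1 at step 1, 2 at step 3, 3 at step 7).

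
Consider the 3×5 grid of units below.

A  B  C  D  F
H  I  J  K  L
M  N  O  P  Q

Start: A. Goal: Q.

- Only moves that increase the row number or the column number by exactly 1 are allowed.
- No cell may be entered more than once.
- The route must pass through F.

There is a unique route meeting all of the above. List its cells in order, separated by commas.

Moves only go right or down, so the column and row indices never decrease.
Route from A: right 4 to F, down 2 to Q — 6 moves in all.
Check: all required cells visited.

A, B, C, D, F, L, Q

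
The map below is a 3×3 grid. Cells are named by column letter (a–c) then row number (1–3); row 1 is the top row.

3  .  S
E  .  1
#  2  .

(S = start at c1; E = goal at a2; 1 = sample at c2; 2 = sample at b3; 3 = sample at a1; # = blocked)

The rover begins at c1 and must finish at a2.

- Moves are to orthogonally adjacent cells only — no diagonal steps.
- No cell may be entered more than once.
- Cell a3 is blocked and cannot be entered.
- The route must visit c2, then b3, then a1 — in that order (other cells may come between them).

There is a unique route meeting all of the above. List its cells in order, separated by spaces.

c1 c2 c3 b3 b2 b1 a1 a2

The waypoints must appear in the order c2, b3, a1, with no cell reused.
Route from c1: down 2 to c3, left 1 to b3, up 2 to b1, left 1 to a1, down 1 to a2 — 7 moves in all.
Check: order respected (1 at step 1, 2 at step 3, 3 at step 6).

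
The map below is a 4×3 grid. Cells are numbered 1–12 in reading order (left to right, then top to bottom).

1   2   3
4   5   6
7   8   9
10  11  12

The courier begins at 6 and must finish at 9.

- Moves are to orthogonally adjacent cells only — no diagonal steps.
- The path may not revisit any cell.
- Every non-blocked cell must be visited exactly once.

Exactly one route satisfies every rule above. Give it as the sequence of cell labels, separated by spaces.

6 3 2 1 4 5 8 7 10 11 12 9

Need to visit all 12 open cells exactly once, starting at 6 and ending at 9.
Route from 6: up to 3, 2× left (reaching 1), down to 4, right to 5, down to 8, left to 7, down to 10, 2× right (reaching 12), up to 9 — 11 moves in all.
Check: all 12 open cells covered.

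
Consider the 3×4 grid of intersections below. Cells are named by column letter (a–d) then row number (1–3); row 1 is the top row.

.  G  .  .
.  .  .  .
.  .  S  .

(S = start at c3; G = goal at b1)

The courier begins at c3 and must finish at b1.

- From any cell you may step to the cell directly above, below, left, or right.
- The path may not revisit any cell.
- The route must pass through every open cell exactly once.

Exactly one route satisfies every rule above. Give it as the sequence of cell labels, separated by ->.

c3 -> d3 -> d2 -> d1 -> c1 -> c2 -> b2 -> b3 -> a3 -> a2 -> a1 -> b1

Need to visit all 12 open cells exactly once, starting at c3 and ending at b1.
Cell a1 has only two open neighbours (a2 and b1), so the path must pass straight through it: one of those is the cell it's entered from and the other is where it exits.
Route from c3: right 1 to d3, up 2 to d1, left 1 to c1, down 1 to c2, left 1 to b2, down 1 to b3, left 1 to a3, up 2 to a1, right 1 to b1 — 11 moves in all.
Check: all 12 open cells covered.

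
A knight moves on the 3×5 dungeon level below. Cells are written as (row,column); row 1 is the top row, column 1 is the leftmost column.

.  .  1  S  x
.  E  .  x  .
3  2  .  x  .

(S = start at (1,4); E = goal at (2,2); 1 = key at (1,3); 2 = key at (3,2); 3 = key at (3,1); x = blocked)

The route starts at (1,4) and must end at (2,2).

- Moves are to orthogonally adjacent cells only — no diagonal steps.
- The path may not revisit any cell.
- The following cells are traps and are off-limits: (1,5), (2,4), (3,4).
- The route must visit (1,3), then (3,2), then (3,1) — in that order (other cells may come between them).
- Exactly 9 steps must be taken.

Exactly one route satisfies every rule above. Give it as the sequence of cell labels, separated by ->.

(1,4) -> (1,3) -> (2,3) -> (3,3) -> (3,2) -> (3,1) -> (2,1) -> (1,1) -> (1,2) -> (2,2)

The waypoints must appear in the order (1,3), (3,2), (3,1), with no cell reused.
Route from (1,4): left to (1,3), 2× down (reaching (3,3)), 2× left (reaching (3,1)), 2× up (reaching (1,1)), right to (1,2), down to (2,2) — 9 moves in all.
Check: order respected (1 at step 1, 2 at step 4, 3 at step 5); 9 moves as required.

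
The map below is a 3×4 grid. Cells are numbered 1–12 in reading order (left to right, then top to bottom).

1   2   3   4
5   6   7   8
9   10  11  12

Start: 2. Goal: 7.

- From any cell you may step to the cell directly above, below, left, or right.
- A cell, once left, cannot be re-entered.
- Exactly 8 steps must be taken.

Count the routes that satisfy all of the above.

5

Need simple routes of exactly 8 moves from 2 to 7 (Manhattan distance 2, so 3 moves are spent on a detour and 3 undoing it).
Enumerating: 2 6 10 11 12 8 4 3 7 | 2 6 5 9 10 11 12 8 7 | 2 1 5 9 10 11 12 8 7 | 2 1 5 6 10 11 12 8 7 | 2 3 4 8 12 11 10 6 7.
That gives 5 routes.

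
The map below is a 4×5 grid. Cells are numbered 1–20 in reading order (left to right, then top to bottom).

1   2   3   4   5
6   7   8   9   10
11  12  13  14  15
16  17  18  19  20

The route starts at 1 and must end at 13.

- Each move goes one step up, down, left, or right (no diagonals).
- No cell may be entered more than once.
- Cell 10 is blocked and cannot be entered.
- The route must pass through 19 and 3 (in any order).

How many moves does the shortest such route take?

8

Any route passes through 19 and 3 in some order between 1 and 13. Summing Manhattan distances along each leg and taking the cheapest ordering (1 → 3 → 19 → 13) gives a lower bound of 2 + 4 + 2 = 8 moves.
A route of 8 moves achieves this: 1 → 2 → 3 → 8 → 9 → 14 → 19 → 18 → 13.
Since 8 matches the lower bound, it is optimal.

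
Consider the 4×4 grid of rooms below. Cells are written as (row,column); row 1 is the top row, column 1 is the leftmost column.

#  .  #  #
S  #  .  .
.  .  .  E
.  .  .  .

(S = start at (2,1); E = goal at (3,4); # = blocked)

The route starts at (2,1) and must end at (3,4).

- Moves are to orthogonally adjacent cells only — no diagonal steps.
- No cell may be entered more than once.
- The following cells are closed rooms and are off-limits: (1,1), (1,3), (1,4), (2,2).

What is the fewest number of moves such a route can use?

The Manhattan distance from (2,1) to (3,4) is |2−3| + |1−4| = 4, so at least 4 moves are needed.
A route of 4 moves achieves this: (2,1) → (3,1) → (3,2) → (3,3) → (3,4).
Since 4 matches the lower bound, it is optimal.

4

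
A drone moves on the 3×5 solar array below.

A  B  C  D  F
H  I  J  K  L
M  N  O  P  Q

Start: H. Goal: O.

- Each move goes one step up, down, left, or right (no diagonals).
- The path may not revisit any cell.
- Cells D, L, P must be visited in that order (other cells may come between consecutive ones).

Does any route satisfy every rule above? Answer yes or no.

yes

One route that works: H → A → B → C → D → K → L → Q → P → O.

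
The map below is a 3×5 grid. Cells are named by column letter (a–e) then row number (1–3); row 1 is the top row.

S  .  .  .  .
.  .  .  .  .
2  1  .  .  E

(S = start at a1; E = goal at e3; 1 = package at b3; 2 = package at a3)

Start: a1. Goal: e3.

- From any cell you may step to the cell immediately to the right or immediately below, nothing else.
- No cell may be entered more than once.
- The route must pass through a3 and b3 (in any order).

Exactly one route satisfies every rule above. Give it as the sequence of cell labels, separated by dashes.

Moves only go right or down, so the column and row indices never decrease.
Route from a1: 2× down (reaching a3), 4× right (reaching e3) — 6 moves in all.
Check: all required cells visited.

a1 - a2 - a3 - b3 - c3 - d3 - e3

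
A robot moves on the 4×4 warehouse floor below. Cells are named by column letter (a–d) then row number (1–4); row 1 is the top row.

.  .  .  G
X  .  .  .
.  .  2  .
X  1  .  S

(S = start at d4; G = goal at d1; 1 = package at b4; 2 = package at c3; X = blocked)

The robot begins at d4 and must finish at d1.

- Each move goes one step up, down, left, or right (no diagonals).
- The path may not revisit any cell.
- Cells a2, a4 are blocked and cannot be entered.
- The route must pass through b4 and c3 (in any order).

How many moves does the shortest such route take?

Any route passes through b4 and c3 in some order between d4 and d1. Summing Manhattan distances along each leg and taking the cheapest ordering (d4 → b4 → c3 → d1) gives a lower bound of 2 + 2 + 3 = 7 moves.
A route of 7 moves achieves this: d4 → c4 → b4 → b3 → c3 → c2 → c1 → d1.
Since 7 matches the lower bound, it is optimal.

7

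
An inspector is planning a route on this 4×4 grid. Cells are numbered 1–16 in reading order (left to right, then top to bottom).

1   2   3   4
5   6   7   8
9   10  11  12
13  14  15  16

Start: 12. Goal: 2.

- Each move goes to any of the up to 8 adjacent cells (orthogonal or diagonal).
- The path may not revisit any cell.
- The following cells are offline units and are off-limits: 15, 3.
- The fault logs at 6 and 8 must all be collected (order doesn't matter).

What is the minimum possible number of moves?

4

Any route passes through 6 and 8 in some order between 12 and 2. Summing Chebyshev distances along each leg and taking the cheapest ordering (12 → 8 → 6 → 2) gives a lower bound of 1 + 2 + 1 = 4 moves.
A route of 4 moves achieves this: 12 → 8 → 7 → 6 → 2.
Since 4 matches the lower bound, it is optimal.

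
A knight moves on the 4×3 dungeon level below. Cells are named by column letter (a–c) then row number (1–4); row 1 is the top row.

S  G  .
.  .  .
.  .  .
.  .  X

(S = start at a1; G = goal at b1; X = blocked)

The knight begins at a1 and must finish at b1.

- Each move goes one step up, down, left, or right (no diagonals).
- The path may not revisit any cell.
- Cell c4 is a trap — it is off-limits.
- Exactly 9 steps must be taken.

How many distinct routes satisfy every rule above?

3

Need simple routes of exactly 9 moves from a1 to b1 (Manhattan distance 1, so 4 moves are spent on a detour and 4 undoing it).
Enumerating: a1 a2 a3 a4 b4 b3 b2 c2 c1 b1 | a1 a2 a3 a4 b4 b3 c3 c2 c1 b1 | a1 a2 a3 a4 b4 b3 c3 c2 b2 b1.
That gives 3 routes.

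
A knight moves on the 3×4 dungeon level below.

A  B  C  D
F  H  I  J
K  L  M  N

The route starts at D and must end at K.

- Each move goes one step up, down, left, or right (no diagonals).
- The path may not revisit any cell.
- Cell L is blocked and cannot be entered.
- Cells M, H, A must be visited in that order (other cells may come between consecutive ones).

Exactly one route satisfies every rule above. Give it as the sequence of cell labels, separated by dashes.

D - J - N - M - I - H - B - A - F - K

The waypoints must appear in the order M, H, A, with no cell reused.
Route from D: down 2 to N, left 1 to M, up 1 to I, left 1 to H, up 1 to B, left 1 to A, down 2 to K — 9 moves in all.
Check: order respected (M at step 3, H at step 5, A at step 7).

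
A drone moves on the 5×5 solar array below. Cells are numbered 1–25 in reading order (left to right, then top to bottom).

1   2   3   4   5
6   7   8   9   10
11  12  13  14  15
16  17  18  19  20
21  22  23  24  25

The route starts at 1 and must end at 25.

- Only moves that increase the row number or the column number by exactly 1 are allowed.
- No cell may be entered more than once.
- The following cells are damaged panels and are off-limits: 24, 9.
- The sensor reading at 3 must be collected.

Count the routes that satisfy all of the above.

A right/down-only route from 1 to 25 makes exactly 4 down-moves and 4 right-moves in some order.
With no other constraints that would be C(8,4) = 70 routes.
Split at 3 and multiply the segment counts (each segment already excludes blocked cells): 1→3: 1; 3→25: 4; product = 4.
That gives 4 routes.

4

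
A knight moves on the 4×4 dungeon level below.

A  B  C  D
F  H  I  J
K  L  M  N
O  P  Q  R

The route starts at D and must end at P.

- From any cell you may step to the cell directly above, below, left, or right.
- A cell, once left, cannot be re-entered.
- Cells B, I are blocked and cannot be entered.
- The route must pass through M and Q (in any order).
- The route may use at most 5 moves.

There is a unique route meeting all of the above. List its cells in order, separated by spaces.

Any route must reach M and Q and still end at P within 5 moves, so the order of the required stops is forced.
Route from D: 2× down (reaching N), left to M, down to Q, left to P — 5 moves in all.
Check: all required cells visited; 5 ≤ 5 moves.

D J N M Q P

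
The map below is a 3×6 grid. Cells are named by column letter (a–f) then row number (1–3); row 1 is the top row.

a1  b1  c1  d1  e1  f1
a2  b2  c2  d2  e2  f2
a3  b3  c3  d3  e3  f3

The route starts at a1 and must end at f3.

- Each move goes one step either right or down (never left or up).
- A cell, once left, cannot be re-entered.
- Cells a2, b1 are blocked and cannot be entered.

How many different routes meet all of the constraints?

0

A right/down-only route from a1 to f3 makes exactly 2 down-moves and 5 right-moves in some order.
With no other constraints that would be C(7,2) = 21 routes.
Subtract routes through each blocked cell (inclusion–exclusion for overlaps): − through b1: 15 − through a2: 6 → 0.
No route satisfies every constraint, so the count is 0.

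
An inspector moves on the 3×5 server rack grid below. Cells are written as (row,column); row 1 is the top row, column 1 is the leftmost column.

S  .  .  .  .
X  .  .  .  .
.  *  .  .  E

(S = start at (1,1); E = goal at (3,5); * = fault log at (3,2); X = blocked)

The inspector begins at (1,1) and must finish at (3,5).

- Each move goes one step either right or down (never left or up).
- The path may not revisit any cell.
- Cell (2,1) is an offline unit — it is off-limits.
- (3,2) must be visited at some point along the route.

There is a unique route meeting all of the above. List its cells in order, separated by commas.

Moves only go right or down, so the column and row indices never decrease.
Route from (1,1): right 1 to (1,2), down 2 to (3,2), right 3 to (3,5) — 6 moves in all.
Check: all required cells visited.

(1,1), (1,2), (2,2), (3,2), (3,3), (3,4), (3,5)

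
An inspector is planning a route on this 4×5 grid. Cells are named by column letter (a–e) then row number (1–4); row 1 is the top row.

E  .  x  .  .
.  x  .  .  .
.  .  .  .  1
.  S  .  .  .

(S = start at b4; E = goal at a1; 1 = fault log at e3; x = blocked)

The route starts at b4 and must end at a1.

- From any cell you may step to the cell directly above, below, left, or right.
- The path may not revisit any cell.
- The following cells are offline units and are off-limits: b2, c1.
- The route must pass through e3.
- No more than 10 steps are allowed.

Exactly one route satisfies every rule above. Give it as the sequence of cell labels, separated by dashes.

b4 - c4 - d4 - e4 - e3 - d3 - c3 - b3 - a3 - a2 - a1

Any route must reach e3 and still end at a1 within 10 moves, so the order of the required stops is forced.
Route from b4: right 3 to e4, up 1 to e3, left 4 to a3, up 2 to a1 — 10 moves in all.
Check: all required cells visited; 10 ≤ 10 moves.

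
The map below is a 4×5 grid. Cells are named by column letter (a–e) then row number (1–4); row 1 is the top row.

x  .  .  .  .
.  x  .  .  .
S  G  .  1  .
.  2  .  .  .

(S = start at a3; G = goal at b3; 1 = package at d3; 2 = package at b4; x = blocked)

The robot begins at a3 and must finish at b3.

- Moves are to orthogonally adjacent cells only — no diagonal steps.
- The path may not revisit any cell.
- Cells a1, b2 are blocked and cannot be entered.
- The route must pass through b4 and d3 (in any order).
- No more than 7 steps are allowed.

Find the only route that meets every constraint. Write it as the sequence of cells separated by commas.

a3, a4, b4, c4, d4, d3, c3, b3

The 7-move cap with required stops at b4, d3 leaves no slack for detours.
Route from a3: down to a4, 3× right (reaching d4), up to d3, 2× left (reaching b3) — 7 moves in all.
Check: all required cells visited; 7 ≤ 7 moves.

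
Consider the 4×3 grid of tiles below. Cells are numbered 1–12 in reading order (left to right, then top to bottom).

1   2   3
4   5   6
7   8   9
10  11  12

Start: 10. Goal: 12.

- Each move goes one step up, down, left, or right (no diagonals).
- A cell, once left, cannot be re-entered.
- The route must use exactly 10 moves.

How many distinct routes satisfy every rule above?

10

Need simple routes of exactly 10 moves from 10 to 12 (Manhattan distance 2, so 4 moves are spent on a detour and 4 undoing it).
Branch systematically from the start, pruning whenever the remaining move budget drops below the Manhattan distance to 12 or differs from it in parity. Grouping the completions by first move — via 7: 6; via 11: 4 — and summing: 6 + 4 = 10.
That gives 10 routes.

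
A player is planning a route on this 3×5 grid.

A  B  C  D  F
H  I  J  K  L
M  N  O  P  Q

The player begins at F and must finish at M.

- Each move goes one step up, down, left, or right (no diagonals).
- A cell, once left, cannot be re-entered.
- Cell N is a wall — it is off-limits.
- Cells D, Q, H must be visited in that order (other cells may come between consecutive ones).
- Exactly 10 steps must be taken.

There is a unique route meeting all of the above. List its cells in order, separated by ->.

F -> D -> K -> L -> Q -> P -> O -> J -> I -> H -> M

The waypoints must appear in the order D, Q, H, with no cell reused.
Route from F: left to D, down to K, right to L, down to Q, 2× left (reaching O), up to J, 2× left (reaching H), down to M — 10 moves in all.
Check: order respected (D at step 1, Q at step 4, H at step 9); 10 moves as required.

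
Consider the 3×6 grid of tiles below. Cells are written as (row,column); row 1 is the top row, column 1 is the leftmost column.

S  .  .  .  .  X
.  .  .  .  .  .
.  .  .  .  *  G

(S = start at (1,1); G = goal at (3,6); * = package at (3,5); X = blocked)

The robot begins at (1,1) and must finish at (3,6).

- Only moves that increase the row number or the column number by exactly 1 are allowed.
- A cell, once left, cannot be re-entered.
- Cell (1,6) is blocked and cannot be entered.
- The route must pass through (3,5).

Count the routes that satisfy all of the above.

15

A right/down-only route from (1,1) to (3,6) makes exactly 2 down-moves and 5 right-moves in some order.
With no other constraints that would be C(7,2) = 21 routes.
Split at (3,5) and multiply the segment counts (each segment already excludes blocked cells): (1,1)→(3,5): 15; (3,5)→(3,6): 1; product = 15.
That gives 15 routes.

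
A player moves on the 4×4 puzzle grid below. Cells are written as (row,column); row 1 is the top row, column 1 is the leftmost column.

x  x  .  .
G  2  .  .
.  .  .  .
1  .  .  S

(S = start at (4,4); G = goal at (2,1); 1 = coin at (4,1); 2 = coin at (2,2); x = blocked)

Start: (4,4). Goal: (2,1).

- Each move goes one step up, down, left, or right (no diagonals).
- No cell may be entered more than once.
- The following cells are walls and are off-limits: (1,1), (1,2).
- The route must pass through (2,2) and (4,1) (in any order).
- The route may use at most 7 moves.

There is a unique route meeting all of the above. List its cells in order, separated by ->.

(4,4) -> (4,3) -> (4,2) -> (4,1) -> (3,1) -> (3,2) -> (2,2) -> (2,1)

The budget equals the shortest possible length, so every move has to be on a shortest route through the required cells.
Route from (4,4): 3× left (reaching (4,1)), up to (3,1), right to (3,2), up to (2,2), left to (2,1) — 7 moves in all.
Check: all required cells visited; 7 ≤ 7 moves.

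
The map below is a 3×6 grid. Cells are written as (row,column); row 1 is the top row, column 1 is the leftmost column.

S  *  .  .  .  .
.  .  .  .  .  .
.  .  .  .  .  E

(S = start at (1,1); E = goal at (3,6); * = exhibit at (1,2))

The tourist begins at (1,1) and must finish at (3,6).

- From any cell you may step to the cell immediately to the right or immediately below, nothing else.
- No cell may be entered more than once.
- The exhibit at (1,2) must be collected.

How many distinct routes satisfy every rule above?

15

A right/down-only route from (1,1) to (3,6) makes exactly 2 down-moves and 5 right-moves in some order.
With no other constraints that would be C(7,2) = 21 routes.
Split at (1,2) and multiply the segment counts: (1,1)→(1,2): 1; (1,2)→(3,6): 15; product = 15.
That gives 15 routes.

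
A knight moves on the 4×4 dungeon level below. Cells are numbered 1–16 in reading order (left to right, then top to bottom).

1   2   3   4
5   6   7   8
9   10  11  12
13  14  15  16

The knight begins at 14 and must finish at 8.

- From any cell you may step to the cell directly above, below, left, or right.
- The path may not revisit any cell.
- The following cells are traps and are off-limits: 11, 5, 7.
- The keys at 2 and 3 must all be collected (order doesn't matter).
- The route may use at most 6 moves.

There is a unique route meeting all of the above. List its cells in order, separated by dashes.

14 - 10 - 6 - 2 - 3 - 4 - 8

Any route must reach 2 and 3 and still end at 8 within 6 moves, so the order of the required stops is forced.
Route from 14: 3× up (reaching 2), 2× right (reaching 4), down to 8 — 6 moves in all.
Check: all required cells visited; 6 ≤ 6 moves.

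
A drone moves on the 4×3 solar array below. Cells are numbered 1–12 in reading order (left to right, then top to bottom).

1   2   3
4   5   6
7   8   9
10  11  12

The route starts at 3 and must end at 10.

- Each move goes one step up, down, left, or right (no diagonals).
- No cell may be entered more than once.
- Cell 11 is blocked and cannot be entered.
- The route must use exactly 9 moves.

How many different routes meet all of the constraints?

2

Need simple routes of exactly 9 moves from 3 to 10 (Manhattan distance 5, so 2 moves are spent on a detour and 2 undoing it).
Enumerating: 3 6 9 8 5 2 1 4 7 10 | 3 2 1 4 5 6 9 8 7 10.
That gives 2 routes.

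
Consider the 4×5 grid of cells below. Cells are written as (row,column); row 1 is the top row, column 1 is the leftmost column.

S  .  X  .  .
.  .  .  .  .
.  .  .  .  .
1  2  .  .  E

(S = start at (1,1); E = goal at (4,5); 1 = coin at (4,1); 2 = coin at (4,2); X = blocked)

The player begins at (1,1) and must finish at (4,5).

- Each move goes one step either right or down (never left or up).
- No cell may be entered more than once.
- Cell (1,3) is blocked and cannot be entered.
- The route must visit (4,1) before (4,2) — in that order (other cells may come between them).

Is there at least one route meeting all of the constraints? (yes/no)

yes

One route that works: (1,1) → (2,1) → (3,1) → (4,1) → (4,2) → (4,3) → (4,4) → (4,5).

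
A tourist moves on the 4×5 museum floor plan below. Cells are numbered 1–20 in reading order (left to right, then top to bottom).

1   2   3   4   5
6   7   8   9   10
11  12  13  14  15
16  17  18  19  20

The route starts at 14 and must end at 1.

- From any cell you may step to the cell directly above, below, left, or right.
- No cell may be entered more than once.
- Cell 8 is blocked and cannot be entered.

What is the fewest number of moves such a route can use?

The Manhattan distance from 14 to 1 is |3−1| + |4−1| = 5, so at least 5 moves are needed.
A route of 5 moves achieves this: 14 → 9 → 4 → 3 → 2 → 1.
Since 5 matches the lower bound, it is optimal.

5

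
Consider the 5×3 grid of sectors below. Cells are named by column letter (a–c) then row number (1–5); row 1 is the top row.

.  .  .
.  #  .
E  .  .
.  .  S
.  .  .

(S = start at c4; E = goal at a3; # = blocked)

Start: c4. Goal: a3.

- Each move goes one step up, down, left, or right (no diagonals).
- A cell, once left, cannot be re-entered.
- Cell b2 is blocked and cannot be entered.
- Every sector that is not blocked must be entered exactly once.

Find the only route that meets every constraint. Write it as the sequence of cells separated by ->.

Need to visit all 14 open cells exactly once, starting at c4 and ending at a3.
Cell c5 has only two open neighbours (c4 and b5), so the path must pass straight through it: one of those is the cell it's entered from and the other is where it exits.
Route from c4: down to c5, 2× left (reaching a5), up to a4, right to b4, up to b3, right to c3, 2× up (reaching c1), 2× left (reaching a1), 2× down (reaching a3) — 13 moves in all.
Check: all 14 open cells covered.

c4 -> c5 -> b5 -> a5 -> a4 -> b4 -> b3 -> c3 -> c2 -> c1 -> b1 -> a1 -> a2 -> a3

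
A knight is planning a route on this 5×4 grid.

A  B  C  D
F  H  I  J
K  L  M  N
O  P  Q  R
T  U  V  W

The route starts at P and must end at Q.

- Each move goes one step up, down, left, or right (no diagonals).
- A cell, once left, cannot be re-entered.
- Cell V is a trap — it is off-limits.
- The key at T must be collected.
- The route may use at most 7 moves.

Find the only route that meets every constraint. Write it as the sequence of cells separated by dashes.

The 7-move cap with required stops at T leaves no slack for detours.
Route from P: down 1 to U, left 1 to T, up 2 to K, right 2 to M, down 1 to Q — 7 moves in all.
Check: all required cells visited; 7 ≤ 7 moves.

P - U - T - O - K - L - M - Q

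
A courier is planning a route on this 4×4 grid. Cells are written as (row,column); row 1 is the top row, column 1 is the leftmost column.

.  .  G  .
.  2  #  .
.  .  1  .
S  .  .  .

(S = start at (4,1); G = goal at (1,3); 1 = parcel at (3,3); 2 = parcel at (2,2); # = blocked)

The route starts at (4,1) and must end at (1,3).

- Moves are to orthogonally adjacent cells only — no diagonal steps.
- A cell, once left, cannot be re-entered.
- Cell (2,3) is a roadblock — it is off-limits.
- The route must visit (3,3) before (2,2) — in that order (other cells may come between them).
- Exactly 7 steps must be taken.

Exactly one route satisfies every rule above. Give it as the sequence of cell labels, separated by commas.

The waypoints must appear in the order (3,3), (2,2), with no cell reused.
Route from (4,1): 2× right (reaching (4,3)), up to (3,3), left to (3,2), 2× up (reaching (1,2)), right to (1,3) — 7 moves in all.
Check: order respected (1 at step 3, 2 at step 5); 7 moves as required.

(4,1), (4,2), (4,3), (3,3), (3,2), (2,2), (1,2), (1,3)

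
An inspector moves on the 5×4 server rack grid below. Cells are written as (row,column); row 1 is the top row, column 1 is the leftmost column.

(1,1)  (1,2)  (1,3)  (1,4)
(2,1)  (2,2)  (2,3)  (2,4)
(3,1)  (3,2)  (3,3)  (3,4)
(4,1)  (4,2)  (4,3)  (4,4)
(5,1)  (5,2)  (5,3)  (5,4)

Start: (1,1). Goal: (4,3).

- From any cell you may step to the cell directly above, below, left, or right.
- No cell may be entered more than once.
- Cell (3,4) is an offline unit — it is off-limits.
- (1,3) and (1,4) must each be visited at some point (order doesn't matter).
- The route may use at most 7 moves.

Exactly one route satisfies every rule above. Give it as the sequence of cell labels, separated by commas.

Any route must reach (1,3) and (1,4) and still end at (4,3) within 7 moves, so the order of the required stops is forced.
Route from (1,1): right 3 to (1,4), down 1 to (2,4), left 1 to (2,3), down 2 to (4,3) — 7 moves in all.
Check: all required cells visited; 7 ≤ 7 moves.

(1,1), (1,2), (1,3), (1,4), (2,4), (2,3), (3,3), (4,3)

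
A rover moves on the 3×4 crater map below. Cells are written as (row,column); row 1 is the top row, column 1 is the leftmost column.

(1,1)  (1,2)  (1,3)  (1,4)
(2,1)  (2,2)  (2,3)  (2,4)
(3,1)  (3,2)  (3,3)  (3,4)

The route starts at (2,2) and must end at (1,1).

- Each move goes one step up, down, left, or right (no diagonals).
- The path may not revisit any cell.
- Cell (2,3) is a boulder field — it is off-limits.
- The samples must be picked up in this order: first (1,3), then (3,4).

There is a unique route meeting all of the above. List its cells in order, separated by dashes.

The waypoints must appear in the order (1,3), (3,4), with no cell reused.
Route from (2,2): up 1 to (1,2), right 2 to (1,4), down 2 to (3,4), left 3 to (3,1), up 2 to (1,1) — 10 moves in all.
Check: order respected ((1,3) at step 2, (3,4) at step 5).

(2,2) - (1,2) - (1,3) - (1,4) - (2,4) - (3,4) - (3,3) - (3,2) - (3,1) - (2,1) - (1,1)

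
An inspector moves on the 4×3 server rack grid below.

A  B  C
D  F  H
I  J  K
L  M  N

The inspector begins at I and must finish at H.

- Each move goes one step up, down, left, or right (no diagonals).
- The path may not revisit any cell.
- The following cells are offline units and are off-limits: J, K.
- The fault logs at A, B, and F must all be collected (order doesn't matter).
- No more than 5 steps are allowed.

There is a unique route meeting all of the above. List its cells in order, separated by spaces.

I D A B F H

The 5-move cap with required stops at A, B, F leaves no slack for detours.
Route from I: up 2 to A, right 1 to B, down 1 to F, right 1 to H — 5 moves in all.
Check: all required cells visited; 5 ≤ 5 moves.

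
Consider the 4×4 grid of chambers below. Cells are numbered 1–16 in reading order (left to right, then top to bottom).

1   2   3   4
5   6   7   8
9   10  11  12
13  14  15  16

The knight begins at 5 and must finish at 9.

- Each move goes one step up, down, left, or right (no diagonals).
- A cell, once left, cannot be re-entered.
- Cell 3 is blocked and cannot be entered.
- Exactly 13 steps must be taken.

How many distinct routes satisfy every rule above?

Need simple routes of exactly 13 moves from 5 to 9 (Manhattan distance 1, so 6 moves are spent on a detour and 6 undoing it).
Enumerating: 5 1 2 6 10 11 7 8 12 16 15 14 13 9 | 5 1 2 6 7 8 12 16 15 11 10 14 13 9.
That gives 2 routes.

2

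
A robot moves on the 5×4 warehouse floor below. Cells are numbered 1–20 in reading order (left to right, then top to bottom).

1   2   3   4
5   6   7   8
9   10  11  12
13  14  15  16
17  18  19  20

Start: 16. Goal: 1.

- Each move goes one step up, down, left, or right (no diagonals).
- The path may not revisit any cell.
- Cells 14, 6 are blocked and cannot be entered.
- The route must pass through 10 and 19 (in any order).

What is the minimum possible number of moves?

8

Any route passes through 10 and 19 in some order between 16 and 1. Summing Manhattan distances along each leg and taking the cheapest ordering (16 → 19 → 10 → 1) gives a lower bound of 2 + 3 + 3 = 8 moves.
A route of 8 moves achieves this: 16 → 20 → 19 → 15 → 11 → 10 → 9 → 5 → 1.
Since 8 matches the lower bound, it is optimal.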